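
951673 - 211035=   740638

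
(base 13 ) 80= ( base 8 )150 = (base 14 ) 76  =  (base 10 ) 104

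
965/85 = 193/17 = 11.35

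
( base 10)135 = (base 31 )4b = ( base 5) 1020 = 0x87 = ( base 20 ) 6F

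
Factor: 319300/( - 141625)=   -  124/55 = - 2^2*5^(-1)*11^ (  -  1)*31^1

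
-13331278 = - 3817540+-9513738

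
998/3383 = 998/3383 = 0.30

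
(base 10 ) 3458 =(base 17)bg7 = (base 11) 2664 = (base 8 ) 6602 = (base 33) 35q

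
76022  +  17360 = 93382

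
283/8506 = 283/8506 = 0.03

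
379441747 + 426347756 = 805789503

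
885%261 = 102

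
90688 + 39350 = 130038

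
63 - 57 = 6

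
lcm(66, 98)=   3234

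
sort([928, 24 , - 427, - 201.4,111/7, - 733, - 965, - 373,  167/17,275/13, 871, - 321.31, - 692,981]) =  [ - 965, - 733, - 692, - 427, -373, - 321.31,  -  201.4  ,  167/17, 111/7,275/13, 24,871, 928, 981] 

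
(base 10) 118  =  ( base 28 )46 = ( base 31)3p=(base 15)7D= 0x76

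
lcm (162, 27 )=162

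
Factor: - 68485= - 5^1*13697^1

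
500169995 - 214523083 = 285646912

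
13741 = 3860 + 9881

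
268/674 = 134/337 = 0.40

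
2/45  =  2/45  =  0.04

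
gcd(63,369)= 9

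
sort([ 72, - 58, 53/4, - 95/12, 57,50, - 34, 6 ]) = [ - 58, - 34, - 95/12,6, 53/4, 50, 57,72]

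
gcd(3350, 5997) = 1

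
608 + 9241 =9849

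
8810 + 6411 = 15221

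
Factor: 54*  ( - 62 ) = - 3348 =- 2^2*3^3 * 31^1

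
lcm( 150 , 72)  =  1800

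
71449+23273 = 94722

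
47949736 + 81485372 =129435108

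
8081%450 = 431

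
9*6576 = 59184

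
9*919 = 8271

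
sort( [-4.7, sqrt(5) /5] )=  [-4.7 , sqrt( 5)/5 ]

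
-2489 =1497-3986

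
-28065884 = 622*(-45122) 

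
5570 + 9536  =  15106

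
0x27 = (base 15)29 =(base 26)1D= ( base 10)39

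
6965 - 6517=448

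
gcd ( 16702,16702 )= 16702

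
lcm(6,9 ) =18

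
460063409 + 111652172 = 571715581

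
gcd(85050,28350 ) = 28350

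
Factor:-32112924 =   -  2^2*3^1*2676077^1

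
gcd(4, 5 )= 1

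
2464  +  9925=12389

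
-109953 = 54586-164539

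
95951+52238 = 148189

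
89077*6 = 534462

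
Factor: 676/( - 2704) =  - 2^( - 2) = - 1/4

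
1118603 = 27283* 41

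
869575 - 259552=610023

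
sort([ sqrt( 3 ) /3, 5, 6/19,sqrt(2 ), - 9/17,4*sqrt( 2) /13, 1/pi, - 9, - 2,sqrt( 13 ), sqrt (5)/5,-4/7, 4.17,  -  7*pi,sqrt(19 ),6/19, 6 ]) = [ - 7*pi, - 9, - 2  , - 4/7 ,-9/17, 6/19, 6/19,1/pi, 4*sqrt(2 ) /13,sqrt( 5 ) /5,sqrt(3 )/3,sqrt(2), sqrt( 13), 4.17, sqrt ( 19), 5, 6 ]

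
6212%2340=1532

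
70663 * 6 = 423978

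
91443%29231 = 3750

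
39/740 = 39/740  =  0.05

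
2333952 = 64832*36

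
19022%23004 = 19022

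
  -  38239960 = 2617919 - 40857879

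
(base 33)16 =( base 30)19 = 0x27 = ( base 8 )47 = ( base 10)39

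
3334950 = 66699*50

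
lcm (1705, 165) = 5115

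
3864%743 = 149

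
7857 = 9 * 873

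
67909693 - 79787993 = - 11878300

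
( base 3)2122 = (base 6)155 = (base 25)2l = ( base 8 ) 107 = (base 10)71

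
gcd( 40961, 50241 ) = 1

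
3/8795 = 3/8795  =  0.00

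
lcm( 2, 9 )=18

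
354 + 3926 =4280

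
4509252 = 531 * 8492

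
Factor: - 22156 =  - 2^2*  29^1*191^1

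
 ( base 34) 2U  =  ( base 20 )4i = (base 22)4A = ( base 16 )62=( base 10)98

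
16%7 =2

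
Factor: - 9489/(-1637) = 3^1 * 1637^( - 1 )*3163^1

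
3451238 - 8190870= - 4739632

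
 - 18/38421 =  - 2/4269= - 0.00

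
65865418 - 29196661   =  36668757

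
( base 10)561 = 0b1000110001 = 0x231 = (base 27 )kl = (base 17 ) 1G0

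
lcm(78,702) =702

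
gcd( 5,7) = 1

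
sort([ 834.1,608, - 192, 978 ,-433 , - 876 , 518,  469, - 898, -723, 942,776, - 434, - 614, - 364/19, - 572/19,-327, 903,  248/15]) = [ - 898 ,-876,-723, - 614, - 434, - 433 , - 327,  -  192, - 572/19, - 364/19, 248/15,469, 518, 608, 776,834.1,  903, 942,978 ] 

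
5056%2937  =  2119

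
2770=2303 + 467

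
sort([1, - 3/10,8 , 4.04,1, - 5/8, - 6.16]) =[ - 6.16, -5/8, - 3/10,1 , 1, 4.04, 8 ]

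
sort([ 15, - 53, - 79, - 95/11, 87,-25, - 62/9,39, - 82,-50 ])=[ - 82, - 79,-53, -50, - 25, - 95/11, - 62/9, 15, 39,87 ]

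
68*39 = 2652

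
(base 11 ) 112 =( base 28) 4M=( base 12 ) B2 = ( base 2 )10000110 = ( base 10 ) 134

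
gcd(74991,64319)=1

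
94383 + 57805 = 152188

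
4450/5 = 890=890.00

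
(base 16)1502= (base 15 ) 18D8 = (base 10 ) 5378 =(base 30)5t8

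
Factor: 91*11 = 7^1*11^1*13^1 = 1001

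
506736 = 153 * 3312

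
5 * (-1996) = -9980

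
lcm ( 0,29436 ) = 0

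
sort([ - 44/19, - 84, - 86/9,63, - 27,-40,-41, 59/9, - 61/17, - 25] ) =[ - 84, - 41, -40, - 27, - 25, - 86/9, - 61/17 , - 44/19, 59/9,63 ]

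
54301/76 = 54301/76 = 714.49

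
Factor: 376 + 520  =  896 =2^7*7^1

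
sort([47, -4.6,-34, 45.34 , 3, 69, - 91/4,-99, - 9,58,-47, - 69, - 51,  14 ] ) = [ - 99,-69,-51, - 47,-34,-91/4, - 9, - 4.6, 3, 14,45.34,  47, 58, 69 ]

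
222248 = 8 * 27781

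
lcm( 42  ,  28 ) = 84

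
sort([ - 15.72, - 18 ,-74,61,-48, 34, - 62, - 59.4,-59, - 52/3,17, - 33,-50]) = [ - 74, - 62, - 59.4, - 59, - 50,  -  48, - 33, - 18, - 52/3, - 15.72, 17, 34 , 61] 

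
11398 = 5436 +5962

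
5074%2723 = 2351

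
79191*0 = 0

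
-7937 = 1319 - 9256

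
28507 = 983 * 29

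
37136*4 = 148544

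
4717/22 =4717/22  =  214.41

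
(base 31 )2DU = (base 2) 100100110011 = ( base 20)5hf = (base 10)2355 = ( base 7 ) 6603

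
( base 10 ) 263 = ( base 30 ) 8n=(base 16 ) 107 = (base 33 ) 7w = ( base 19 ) dg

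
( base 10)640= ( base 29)m2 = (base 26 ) og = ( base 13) 3A3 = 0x280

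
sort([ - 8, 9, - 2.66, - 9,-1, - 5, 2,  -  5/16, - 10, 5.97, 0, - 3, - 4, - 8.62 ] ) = [ - 10, - 9, - 8.62, - 8, - 5, - 4, -3, - 2.66, - 1, - 5/16, 0,2 , 5.97, 9]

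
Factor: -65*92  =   - 5980 = - 2^2*5^1*13^1*23^1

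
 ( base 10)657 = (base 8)1221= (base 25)117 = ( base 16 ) 291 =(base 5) 10112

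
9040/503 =17+489/503 = 17.97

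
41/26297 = 41/26297 = 0.00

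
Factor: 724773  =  3^1*7^1*34513^1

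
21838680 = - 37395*(  -  584)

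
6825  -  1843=4982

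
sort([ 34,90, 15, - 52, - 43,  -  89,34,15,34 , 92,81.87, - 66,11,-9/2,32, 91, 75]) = [ - 89, - 66, - 52, - 43, - 9/2,11, 15,15, 32,34,34,34, 75,81.87, 90,  91,92 ]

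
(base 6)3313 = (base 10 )765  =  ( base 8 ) 1375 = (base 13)46b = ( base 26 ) 13b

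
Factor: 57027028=2^2*23^1*173^1 * 3583^1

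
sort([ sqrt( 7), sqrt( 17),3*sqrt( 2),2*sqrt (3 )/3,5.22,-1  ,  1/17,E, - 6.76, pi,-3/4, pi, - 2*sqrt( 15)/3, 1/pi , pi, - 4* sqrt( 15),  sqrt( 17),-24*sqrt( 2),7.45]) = [-24*  sqrt (2), - 4*sqrt( 15 ), - 6.76,-2* sqrt( 15)/3,-1 , - 3/4,1/17,1/pi,2*sqrt(3)/3,sqrt( 7),E,pi , pi, pi, sqrt(17 ), sqrt( 17 ),3*sqrt( 2),5.22,7.45 ] 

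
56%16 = 8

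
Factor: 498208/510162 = 2^4*3^( - 1 )*15569^1*85027^( - 1 )  =  249104/255081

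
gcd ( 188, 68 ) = 4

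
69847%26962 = 15923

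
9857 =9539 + 318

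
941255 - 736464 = 204791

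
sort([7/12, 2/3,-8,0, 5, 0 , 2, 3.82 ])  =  [ - 8 , 0,0,7/12, 2/3, 2,3.82,  5]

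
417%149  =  119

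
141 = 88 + 53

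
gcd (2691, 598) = 299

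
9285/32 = 290 + 5/32 = 290.16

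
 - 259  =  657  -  916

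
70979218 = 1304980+69674238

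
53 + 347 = 400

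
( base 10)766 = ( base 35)lv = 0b1011111110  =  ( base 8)1376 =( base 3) 1001101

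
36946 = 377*98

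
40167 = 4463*9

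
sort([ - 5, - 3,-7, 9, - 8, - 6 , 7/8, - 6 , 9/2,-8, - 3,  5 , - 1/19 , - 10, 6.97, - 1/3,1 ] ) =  [ - 10,  -  8,  -  8, - 7, - 6, - 6 ,-5,- 3, - 3, -1/3, - 1/19,7/8,  1, 9/2, 5, 6.97,  9 ] 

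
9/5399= 9/5399 = 0.00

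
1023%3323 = 1023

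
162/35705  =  162/35705=0.00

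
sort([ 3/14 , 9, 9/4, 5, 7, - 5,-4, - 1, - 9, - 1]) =[ -9, - 5 ,-4,-1 ,-1, 3/14, 9/4, 5,  7, 9] 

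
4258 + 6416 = 10674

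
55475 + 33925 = 89400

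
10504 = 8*1313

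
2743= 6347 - 3604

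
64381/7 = 64381/7  =  9197.29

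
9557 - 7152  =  2405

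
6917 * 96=664032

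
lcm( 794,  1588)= 1588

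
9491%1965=1631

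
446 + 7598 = 8044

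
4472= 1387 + 3085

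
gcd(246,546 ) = 6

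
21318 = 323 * 66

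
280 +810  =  1090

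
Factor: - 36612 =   -  2^2*3^4*113^1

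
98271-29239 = 69032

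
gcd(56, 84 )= 28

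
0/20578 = 0 = 0.00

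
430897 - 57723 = 373174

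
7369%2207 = 748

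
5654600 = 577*9800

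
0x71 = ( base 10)113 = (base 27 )45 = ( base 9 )135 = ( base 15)78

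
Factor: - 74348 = - 2^2*18587^1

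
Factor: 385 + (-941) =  - 556 = - 2^2*139^1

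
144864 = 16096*9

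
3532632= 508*6954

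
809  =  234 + 575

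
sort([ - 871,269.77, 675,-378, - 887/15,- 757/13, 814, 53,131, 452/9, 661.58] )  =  [ - 871 ,  -  378,-887/15, - 757/13,452/9 , 53,131,269.77,661.58,675,814]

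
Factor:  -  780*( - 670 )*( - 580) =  -303108000 = -  2^5*3^1*5^3*13^1*29^1*67^1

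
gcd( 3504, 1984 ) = 16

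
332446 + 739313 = 1071759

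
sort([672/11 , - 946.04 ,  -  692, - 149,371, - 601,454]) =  [ -946.04, - 692, - 601, - 149, 672/11, 371,454] 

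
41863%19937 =1989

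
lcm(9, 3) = 9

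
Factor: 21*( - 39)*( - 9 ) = 7371  =  3^4 * 7^1*13^1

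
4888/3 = 1629 + 1/3 = 1629.33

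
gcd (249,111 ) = 3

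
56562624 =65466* 864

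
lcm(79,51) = 4029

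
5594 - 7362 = - 1768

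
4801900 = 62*77450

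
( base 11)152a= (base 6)13040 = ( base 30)25i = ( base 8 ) 3660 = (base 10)1968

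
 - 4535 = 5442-9977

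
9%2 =1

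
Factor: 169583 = 169583^1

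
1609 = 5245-3636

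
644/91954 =14/1999 = 0.01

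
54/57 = 18/19 = 0.95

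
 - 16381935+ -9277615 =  - 25659550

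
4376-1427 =2949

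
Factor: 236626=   2^1*13^1 * 19^1 * 479^1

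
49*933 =45717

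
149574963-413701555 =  - 264126592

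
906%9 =6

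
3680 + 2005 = 5685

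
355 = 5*71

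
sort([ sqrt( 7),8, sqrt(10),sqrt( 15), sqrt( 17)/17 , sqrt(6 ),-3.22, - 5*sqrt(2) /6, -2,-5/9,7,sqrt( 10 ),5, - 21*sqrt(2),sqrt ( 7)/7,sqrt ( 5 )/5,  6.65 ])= [ - 21*sqrt (2),  -  3.22, - 2,  -  5*sqrt(2 ) /6, - 5/9,sqrt( 17 ) /17,  sqrt(7)/7,sqrt(5) /5,sqrt(6),sqrt( 7 ) , sqrt(10 ),sqrt( 10), sqrt( 15 ),5, 6.65, 7,8]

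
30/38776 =15/19388 = 0.00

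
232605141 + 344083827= 576688968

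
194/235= 194/235 = 0.83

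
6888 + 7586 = 14474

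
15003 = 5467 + 9536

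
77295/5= 15459 =15459.00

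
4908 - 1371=3537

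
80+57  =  137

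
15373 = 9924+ 5449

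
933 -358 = 575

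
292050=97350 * 3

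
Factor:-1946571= -3^1*11^1*61^1*967^1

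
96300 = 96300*1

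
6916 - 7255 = -339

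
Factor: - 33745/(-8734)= 85/22 = 2^( - 1)*5^1*11^(-1 )* 17^1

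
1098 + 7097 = 8195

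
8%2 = 0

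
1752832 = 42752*41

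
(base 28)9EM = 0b1110100101110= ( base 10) 7470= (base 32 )79e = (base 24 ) cn6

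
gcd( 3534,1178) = 1178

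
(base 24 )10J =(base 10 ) 595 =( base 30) jp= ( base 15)29a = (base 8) 1123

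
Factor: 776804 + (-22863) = 753941^1=753941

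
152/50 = 76/25 = 3.04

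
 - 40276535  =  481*( - 83735) 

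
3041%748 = 49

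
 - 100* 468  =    -  46800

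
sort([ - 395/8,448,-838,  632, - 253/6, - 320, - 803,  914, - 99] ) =[ -838, - 803 , - 320,-99,  -  395/8,-253/6, 448, 632,914]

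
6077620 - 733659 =5343961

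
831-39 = 792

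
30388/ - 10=-15194/5 = - 3038.80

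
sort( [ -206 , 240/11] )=[ - 206 , 240/11 ]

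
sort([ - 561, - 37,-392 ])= [- 561, - 392, - 37] 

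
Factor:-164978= - 2^1 * 11^1 *7499^1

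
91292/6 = 45646/3 = 15215.33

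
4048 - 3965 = 83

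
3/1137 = 1/379  =  0.00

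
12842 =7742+5100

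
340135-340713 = -578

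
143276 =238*602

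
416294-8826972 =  - 8410678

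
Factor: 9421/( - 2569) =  - 7^( - 1)*367^( - 1)*9421^1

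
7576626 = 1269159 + 6307467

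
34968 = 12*2914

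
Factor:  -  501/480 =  - 2^( - 5 ) *5^( - 1 )*167^1 = - 167/160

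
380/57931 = 20/3049 = 0.01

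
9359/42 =1337/6 = 222.83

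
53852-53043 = 809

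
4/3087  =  4/3087 = 0.00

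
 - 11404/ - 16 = 712 + 3/4 = 712.75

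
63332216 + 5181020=68513236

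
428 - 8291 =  - 7863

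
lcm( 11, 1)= 11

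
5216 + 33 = 5249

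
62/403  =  2/13=0.15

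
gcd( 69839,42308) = 7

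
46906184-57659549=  -10753365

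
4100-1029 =3071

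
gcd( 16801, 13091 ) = 53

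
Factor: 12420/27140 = 3^3*59^(  -  1)=27/59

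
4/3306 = 2/1653= 0.00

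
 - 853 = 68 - 921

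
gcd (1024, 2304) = 256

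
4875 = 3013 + 1862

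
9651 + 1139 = 10790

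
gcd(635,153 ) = 1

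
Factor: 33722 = 2^1*13^1*1297^1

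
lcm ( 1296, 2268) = 9072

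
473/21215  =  473/21215 = 0.02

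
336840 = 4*84210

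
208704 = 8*26088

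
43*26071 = 1121053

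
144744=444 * 326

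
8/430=4/215 = 0.02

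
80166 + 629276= 709442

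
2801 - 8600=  - 5799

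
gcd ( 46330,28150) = 10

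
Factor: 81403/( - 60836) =-2^( - 2 )* 7^1 * 29^1*67^( - 1 )*227^( - 1) * 401^1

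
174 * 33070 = 5754180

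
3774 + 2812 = 6586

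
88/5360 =11/670 = 0.02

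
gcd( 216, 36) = 36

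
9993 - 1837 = 8156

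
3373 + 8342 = 11715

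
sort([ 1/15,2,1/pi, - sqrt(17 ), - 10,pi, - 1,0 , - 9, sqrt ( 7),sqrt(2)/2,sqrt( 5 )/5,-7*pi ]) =[  -  7*pi,  -  10, - 9, - sqrt(17), - 1, 0, 1/15 , 1/pi,sqrt(5)/5,sqrt(2 )/2 , 2, sqrt( 7 ),pi]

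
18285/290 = 63 + 3/58  =  63.05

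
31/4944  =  31/4944 =0.01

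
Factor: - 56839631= - 79^1*421^1*1709^1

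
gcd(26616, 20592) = 24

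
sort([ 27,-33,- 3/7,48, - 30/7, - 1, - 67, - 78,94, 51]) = [ - 78, - 67 ,  -  33, - 30/7,-1, - 3/7,27,48, 51,94]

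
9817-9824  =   - 7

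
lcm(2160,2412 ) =144720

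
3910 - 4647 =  - 737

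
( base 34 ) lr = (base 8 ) 1345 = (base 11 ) 614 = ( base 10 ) 741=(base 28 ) QD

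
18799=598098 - 579299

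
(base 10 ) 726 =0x2D6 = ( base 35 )KQ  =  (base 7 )2055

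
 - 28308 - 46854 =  - 75162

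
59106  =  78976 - 19870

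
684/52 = 171/13 = 13.15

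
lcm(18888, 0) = 0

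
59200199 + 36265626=95465825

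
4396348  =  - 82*(-53614 )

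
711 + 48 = 759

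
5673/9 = 1891/3 = 630.33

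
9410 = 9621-211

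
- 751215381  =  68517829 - 819733210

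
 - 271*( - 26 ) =7046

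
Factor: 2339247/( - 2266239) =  - 779749/755413 = - 755413^(-1)*779749^1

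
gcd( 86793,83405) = 7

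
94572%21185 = 9832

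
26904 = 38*708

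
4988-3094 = 1894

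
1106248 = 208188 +898060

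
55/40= 11/8 = 1.38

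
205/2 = 205/2 = 102.50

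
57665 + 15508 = 73173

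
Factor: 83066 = 2^1*41^1*1013^1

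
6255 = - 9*( - 695 )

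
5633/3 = 5633/3 = 1877.67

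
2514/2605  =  2514/2605 = 0.97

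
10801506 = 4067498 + 6734008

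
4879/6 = 4879/6 = 813.17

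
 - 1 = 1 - 2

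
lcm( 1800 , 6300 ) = 12600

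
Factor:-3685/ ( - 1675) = 11/5 = 5^( - 1 )*11^1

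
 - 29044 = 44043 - 73087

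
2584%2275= 309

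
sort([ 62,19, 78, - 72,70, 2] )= [ - 72  ,  2,  19, 62,70, 78]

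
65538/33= 1986 =1986.00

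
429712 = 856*502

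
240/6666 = 40/1111 = 0.04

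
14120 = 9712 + 4408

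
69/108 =23/36= 0.64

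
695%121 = 90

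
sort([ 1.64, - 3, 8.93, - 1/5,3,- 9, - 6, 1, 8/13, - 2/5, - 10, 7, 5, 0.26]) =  [ - 10, - 9, - 6, - 3,  -  2/5, - 1/5,0.26,8/13, 1, 1.64, 3,5,7,8.93]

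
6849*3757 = 25731693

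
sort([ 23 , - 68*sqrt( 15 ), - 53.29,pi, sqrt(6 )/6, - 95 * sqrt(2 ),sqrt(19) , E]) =[ - 68*sqrt( 15) ,- 95 * sqrt( 2 ), - 53.29,sqrt ( 6)/6,  E,pi , sqrt(19) , 23 ]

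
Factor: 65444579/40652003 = 7^(-1)*59^( -1)*257^( - 1) *383^ ( - 1)*65444579^1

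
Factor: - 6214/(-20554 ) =13/43= 13^1 * 43^(-1)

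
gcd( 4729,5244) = 1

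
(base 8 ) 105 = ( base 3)2120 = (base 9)76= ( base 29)2B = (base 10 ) 69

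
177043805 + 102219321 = 279263126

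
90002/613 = 146 + 504/613= 146.82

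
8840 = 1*8840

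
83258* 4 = 333032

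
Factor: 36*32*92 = 2^9*3^2*23^1= 105984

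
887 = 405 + 482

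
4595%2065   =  465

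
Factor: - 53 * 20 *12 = -12720 = -2^4 * 3^1*5^1*53^1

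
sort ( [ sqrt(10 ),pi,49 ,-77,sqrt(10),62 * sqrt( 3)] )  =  [-77,pi, sqrt(10),sqrt(10), 49, 62 * sqrt( 3) ]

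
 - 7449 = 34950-42399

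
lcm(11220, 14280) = 157080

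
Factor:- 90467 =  - 13^1*6959^1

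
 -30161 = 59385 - 89546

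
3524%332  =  204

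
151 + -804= -653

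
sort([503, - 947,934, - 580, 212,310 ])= [ - 947,- 580, 212,310,503,934 ]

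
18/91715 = 18/91715= 0.00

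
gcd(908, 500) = 4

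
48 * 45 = 2160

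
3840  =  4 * 960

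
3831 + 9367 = 13198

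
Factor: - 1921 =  - 17^1*113^1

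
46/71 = 46/71 = 0.65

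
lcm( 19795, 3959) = 19795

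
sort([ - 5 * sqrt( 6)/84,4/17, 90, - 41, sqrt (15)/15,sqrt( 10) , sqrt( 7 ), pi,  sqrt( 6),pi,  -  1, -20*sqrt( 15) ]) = [ - 20 * sqrt( 15 ), - 41, - 1,-5*sqrt( 6)/84,4/17, sqrt( 15)/15,sqrt(6 ), sqrt( 7), pi,pi, sqrt(10 ), 90] 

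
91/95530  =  91/95530 = 0.00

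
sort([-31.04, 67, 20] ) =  [- 31.04,20,67]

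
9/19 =9/19 = 0.47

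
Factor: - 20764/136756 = -29/191 = - 29^1*191^( - 1 )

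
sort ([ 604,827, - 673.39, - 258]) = [ - 673.39, - 258,604, 827]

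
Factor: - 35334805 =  - 5^1 * 11^1*59^1*10889^1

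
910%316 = 278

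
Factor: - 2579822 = - 2^1* 7^1 * 184273^1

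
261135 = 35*7461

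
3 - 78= - 75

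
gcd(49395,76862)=1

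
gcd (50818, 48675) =1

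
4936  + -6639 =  - 1703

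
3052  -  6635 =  - 3583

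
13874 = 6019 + 7855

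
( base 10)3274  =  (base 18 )A1G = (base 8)6312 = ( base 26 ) 4LO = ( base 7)12355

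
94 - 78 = 16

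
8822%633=593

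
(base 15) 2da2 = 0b10011001100011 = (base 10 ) 9827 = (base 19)1844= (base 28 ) cer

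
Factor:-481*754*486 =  - 176259564= -2^2*3^5*13^2*29^1 *37^1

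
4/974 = 2/487 = 0.00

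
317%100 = 17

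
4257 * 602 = 2562714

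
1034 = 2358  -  1324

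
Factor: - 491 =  - 491^1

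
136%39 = 19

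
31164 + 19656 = 50820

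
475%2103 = 475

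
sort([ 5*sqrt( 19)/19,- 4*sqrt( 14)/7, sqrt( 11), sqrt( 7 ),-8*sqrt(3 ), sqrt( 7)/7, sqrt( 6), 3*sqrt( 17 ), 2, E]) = [-8*sqrt( 3), - 4*sqrt( 14)/7,sqrt( 7)/7,5*sqrt (19)/19, 2,  sqrt( 6), sqrt(7), E, sqrt( 11), 3*sqrt( 17) ] 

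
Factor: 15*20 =300= 2^2*3^1*5^2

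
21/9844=21/9844= 0.00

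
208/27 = 208/27 = 7.70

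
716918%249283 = 218352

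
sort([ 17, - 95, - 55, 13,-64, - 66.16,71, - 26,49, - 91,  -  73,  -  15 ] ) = [ - 95, -91, - 73,- 66.16, - 64, - 55, - 26, - 15,13,17, 49 , 71 ]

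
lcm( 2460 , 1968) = 9840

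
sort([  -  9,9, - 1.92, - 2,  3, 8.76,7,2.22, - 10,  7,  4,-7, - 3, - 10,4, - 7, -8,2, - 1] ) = [ - 10,- 10,-9, - 8, - 7, - 7  , - 3, - 2,- 1.92, - 1,2,  2.22,3,4 , 4, 7,7,8.76 , 9 ]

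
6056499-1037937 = 5018562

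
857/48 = 17  +  41/48=   17.85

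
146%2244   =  146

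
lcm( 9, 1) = 9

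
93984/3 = 31328 = 31328.00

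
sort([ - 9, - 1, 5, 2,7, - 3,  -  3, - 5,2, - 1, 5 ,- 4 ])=[-9, - 5, - 4,-3,-3 ,  -  1,-1, 2, 2,5,5, 7]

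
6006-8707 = -2701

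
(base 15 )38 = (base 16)35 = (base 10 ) 53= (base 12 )45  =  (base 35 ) 1i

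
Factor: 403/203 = 7^ (  -  1)*13^1 * 29^( - 1)*31^1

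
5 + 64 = 69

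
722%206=104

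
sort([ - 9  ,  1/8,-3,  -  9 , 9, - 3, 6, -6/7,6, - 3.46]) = [ - 9, - 9 , - 3.46, - 3,  -  3 , - 6/7,1/8, 6,6, 9 ]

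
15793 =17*929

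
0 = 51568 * 0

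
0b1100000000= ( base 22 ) 1ck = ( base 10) 768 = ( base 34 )mk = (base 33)N9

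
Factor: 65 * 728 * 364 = 17224480= 2^5 * 5^1 * 7^2*13^3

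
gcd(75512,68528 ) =8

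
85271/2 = 85271/2= 42635.50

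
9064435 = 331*27385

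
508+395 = 903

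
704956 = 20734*34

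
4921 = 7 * 703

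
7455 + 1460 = 8915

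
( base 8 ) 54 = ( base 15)2e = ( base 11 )40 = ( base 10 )44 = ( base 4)230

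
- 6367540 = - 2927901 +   -  3439639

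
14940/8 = 1867 + 1/2 =1867.50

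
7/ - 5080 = -1+5073/5080 =-0.00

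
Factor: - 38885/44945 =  - 7^1*11^1*89^( - 1 )=- 77/89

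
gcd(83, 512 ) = 1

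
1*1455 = 1455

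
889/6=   148+1/6 = 148.17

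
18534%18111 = 423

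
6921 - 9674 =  - 2753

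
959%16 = 15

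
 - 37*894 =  - 33078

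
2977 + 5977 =8954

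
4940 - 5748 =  - 808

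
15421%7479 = 463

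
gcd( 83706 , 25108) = 2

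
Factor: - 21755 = -5^1*19^1*229^1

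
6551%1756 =1283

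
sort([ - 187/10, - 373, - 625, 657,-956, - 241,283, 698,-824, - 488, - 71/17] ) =[-956, -824, - 625,  -  488, - 373, - 241, - 187/10,- 71/17,283,657,698]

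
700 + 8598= 9298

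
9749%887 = 879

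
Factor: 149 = 149^1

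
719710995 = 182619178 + 537091817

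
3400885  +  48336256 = 51737141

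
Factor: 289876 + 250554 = 540430 = 2^1*5^1*11^1*17^3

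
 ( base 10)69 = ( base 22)33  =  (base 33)23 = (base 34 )21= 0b1000101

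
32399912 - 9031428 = 23368484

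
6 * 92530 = 555180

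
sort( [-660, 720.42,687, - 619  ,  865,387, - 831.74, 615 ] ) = [ - 831.74, - 660, - 619, 387,615,687, 720.42,865]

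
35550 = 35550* 1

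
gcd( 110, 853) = 1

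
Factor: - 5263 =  - 19^1*277^1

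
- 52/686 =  - 1+317/343 = - 0.08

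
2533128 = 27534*92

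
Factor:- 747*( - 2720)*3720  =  2^8 * 3^3*5^2*17^1 *31^1*83^1 = 7558444800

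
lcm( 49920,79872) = 399360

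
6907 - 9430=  - 2523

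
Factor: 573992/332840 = 457/265 = 5^( - 1)*53^( - 1)*457^1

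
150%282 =150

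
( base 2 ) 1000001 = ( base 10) 65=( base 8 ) 101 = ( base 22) 2l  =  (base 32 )21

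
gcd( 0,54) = 54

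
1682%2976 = 1682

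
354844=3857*92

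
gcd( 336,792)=24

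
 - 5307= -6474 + 1167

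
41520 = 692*60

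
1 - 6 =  - 5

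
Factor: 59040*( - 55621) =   -  2^5*3^2 * 5^1 * 41^1*55621^1 = -3283863840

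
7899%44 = 23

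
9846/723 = 13 + 149/241= 13.62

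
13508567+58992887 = 72501454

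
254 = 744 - 490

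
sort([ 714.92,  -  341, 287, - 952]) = [ - 952, - 341 , 287, 714.92 ] 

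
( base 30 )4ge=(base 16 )ffe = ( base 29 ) 4P5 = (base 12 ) 2452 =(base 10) 4094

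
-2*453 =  - 906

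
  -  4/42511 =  - 1+42507/42511  =  - 0.00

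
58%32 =26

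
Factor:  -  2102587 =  - 29^1*72503^1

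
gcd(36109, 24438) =1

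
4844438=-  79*( - 61322) 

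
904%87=34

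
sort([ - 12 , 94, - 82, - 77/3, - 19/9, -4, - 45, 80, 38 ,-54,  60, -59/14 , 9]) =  [- 82, - 54, - 45, - 77/3, - 12, - 59/14, - 4, - 19/9, 9,38, 60  ,  80,  94 ] 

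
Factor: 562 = 2^1*281^1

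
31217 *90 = 2809530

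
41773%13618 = 919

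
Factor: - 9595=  - 5^1*19^1*101^1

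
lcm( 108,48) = 432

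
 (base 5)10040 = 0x285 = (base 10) 645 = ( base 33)JI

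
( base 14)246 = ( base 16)1c6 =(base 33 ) dp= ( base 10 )454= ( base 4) 13012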